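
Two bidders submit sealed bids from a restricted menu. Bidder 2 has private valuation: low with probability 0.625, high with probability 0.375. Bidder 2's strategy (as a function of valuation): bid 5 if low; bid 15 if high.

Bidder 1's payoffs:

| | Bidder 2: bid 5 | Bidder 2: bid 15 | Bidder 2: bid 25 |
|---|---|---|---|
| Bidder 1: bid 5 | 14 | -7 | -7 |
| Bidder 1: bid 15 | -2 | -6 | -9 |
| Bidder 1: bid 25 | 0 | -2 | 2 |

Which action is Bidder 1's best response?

E[bid 5] = 0.625·(14) + 0.375·(-7) = 6.125
E[bid 15] = 0.625·(-2) + 0.375·(-6) = -3.5
E[bid 25] = 0.625·(0) + 0.375·(-2) = -0.75
Best response: bid 5 (6.125 is the largest).

bid 5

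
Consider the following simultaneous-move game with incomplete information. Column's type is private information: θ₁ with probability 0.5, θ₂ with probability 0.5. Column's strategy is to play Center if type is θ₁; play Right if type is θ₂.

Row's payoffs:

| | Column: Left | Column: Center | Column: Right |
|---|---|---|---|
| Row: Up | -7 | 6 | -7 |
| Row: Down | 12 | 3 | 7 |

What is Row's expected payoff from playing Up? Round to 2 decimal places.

E[Up] = 0.5·6 + 0.5·(-7) = 3 + (-3.5) = -0.5

-0.50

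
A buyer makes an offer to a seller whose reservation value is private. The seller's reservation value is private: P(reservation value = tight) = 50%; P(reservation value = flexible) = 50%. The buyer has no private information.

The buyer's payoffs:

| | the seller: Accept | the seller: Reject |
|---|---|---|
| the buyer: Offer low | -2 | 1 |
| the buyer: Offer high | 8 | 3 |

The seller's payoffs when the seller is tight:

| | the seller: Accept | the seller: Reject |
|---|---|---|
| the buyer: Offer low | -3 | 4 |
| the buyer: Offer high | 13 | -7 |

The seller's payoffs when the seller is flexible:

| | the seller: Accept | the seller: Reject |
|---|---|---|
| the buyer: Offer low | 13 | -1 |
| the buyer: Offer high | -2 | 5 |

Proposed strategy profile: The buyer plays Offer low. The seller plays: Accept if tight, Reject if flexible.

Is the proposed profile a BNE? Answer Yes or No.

No

The buyer plays Offer low: E[Offer low] = 0.5·(-2) + 0.5·(1) = -0.5; E[Offer high] = 5.5. Not best-responding. ✗
The seller (reservation value tight), facing Offer low: Accept gives -3, Reject gives 4. Proposed Accept is not best — profitable deviation exists. ✗
The seller (reservation value flexible), facing Offer low: Accept gives 13, Reject gives -1. Proposed Reject is not best — profitable deviation exists. ✗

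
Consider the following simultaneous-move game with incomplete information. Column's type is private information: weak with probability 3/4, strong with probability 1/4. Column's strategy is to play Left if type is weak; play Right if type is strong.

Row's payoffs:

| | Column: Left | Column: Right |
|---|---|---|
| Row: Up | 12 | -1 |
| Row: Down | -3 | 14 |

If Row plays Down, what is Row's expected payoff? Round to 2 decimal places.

1.25

Take the expectation over Column's type, weighting each type's action by its prior probability.
E[Down] = 3/4·(-3) + 1/4·14 = (-9/4) + 7/2 = 5/4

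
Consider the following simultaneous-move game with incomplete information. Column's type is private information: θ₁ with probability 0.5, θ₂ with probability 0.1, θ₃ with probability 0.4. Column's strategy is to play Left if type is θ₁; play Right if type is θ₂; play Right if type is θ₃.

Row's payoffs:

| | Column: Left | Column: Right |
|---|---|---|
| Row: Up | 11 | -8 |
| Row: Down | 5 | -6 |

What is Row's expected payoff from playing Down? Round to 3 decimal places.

-0.500

E[Down] = 0.5·5 + 0.1·(-6) + 0.4·(-6) = 2.5 + (-0.6) + (-2.4) = -0.5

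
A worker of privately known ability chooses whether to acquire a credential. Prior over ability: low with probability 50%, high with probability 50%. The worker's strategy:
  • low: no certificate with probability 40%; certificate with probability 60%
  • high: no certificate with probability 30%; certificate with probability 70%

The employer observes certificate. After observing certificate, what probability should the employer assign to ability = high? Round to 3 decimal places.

P(certificate) = 0.5·0.6 + 0.5·0.7 = 0.65
P(high | certificate) = (0.5·0.7) / 0.65 = 0.35 / 0.65 = 0.538462

0.538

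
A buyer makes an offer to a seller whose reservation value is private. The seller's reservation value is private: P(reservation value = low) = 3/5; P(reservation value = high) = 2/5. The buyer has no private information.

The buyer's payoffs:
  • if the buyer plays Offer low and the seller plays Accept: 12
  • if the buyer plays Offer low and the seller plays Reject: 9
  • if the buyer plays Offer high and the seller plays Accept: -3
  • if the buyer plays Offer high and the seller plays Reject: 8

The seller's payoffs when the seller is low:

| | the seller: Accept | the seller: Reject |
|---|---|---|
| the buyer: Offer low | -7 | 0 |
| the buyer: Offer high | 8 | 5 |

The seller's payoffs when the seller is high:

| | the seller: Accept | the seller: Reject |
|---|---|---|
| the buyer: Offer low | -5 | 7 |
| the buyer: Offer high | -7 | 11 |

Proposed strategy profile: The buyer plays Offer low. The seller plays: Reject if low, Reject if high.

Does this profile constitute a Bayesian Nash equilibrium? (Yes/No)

A profile is a BNE iff every type of every player is best-responding given beliefs about the other side.
The buyer plays Offer low: E[Offer low] = 3/5·(9) + 2/5·(9) = 9; E[Offer high] = 8. Best-responding. ✓
The seller (reservation value low), facing Offer low: Accept gives -7, Reject gives 0. Proposed Reject is best. ✓
The seller (reservation value high), facing Offer low: Accept gives -5, Reject gives 7. Proposed Reject is best. ✓

Yes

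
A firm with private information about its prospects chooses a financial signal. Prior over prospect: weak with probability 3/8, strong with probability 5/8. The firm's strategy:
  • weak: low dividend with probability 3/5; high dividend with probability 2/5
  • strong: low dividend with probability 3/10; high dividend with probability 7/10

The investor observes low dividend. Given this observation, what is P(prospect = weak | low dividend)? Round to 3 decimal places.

P(low dividend) = (3/8)·(3/5) + (5/8)·(3/10) = 33/80
P(weak | low dividend) = ((3/8)·(3/5)) / (33/80) = (9/40) / (33/80) = 6/11

0.545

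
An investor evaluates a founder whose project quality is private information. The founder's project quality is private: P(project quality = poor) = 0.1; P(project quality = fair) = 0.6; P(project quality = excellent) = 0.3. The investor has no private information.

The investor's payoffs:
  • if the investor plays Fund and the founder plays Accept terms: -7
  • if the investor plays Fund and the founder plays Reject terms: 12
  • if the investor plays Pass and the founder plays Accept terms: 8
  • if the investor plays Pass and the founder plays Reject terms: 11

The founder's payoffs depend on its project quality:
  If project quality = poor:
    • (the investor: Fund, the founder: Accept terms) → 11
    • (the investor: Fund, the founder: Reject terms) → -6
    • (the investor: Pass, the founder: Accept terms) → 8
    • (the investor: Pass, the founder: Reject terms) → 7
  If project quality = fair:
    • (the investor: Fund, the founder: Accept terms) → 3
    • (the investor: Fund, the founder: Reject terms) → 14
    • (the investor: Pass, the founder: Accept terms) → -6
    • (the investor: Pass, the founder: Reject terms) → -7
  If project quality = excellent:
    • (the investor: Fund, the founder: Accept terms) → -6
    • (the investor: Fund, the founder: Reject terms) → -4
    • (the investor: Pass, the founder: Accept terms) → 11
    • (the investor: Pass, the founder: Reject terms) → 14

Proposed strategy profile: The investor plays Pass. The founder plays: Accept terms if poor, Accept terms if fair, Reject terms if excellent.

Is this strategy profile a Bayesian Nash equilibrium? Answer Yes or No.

Yes

The investor plays Pass: E[Pass] = 0.1·(8) + 0.6·(8) + 0.3·(11) = 8.9; E[Fund] = -1.3. Best-responding. ✓
The founder (project quality poor), facing Pass: Accept terms gives 8, Reject terms gives 7. Proposed Accept terms is best. ✓
The founder (project quality fair), facing Pass: Accept terms gives -6, Reject terms gives -7. Proposed Accept terms is best. ✓
The founder (project quality excellent), facing Pass: Accept terms gives 11, Reject terms gives 14. Proposed Reject terms is best. ✓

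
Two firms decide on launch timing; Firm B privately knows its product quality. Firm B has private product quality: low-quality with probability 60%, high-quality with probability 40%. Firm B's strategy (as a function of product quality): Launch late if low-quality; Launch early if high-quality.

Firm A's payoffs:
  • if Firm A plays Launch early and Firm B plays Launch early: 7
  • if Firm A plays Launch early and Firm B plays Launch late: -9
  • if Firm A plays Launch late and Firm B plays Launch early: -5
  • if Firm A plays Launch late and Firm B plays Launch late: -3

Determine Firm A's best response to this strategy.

Launch early

E[Launch early] = 0.6·(-9) + 0.4·(7) = -2.6
E[Launch late] = 0.6·(-3) + 0.4·(-5) = -3.8
Best response: Launch early (-2.6 is the largest).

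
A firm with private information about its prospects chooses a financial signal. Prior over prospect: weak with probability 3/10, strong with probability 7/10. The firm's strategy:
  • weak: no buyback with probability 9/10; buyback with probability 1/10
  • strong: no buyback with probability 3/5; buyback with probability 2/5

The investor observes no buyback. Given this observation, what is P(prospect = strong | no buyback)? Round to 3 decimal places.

P(no buyback) = (3/10)·(9/10) + (7/10)·(3/5) = 69/100
P(strong | no buyback) = ((7/10)·(3/5)) / (69/100) = (21/50) / (69/100) = 14/23

0.609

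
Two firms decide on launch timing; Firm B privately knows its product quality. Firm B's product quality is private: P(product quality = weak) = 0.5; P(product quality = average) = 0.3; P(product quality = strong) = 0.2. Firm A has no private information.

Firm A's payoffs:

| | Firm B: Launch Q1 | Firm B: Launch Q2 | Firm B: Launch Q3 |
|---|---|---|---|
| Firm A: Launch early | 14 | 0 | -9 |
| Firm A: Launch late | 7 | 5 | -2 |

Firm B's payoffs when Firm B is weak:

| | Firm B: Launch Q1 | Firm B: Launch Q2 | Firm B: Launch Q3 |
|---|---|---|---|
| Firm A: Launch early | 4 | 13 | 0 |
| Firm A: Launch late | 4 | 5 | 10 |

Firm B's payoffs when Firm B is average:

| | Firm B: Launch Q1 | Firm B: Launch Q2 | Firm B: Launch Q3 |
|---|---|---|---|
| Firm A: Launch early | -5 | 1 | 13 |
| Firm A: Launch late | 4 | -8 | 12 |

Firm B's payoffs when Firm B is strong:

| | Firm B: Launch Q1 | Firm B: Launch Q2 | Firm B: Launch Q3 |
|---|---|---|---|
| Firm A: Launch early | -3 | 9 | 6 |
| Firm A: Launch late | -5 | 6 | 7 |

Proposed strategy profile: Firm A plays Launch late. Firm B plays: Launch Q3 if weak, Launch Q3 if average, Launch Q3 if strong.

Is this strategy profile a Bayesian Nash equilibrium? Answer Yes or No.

Yes

Firm A plays Launch late: E[Launch late] = 0.5·(-2) + 0.3·(-2) + 0.2·(-2) = -2; E[Launch early] = -9. Best-responding. ✓
Firm B (product quality weak), facing Launch late: Launch Q1 gives 4, Launch Q2 gives 5, Launch Q3 gives 10. Proposed Launch Q3 is best. ✓
Firm B (product quality average), facing Launch late: Launch Q1 gives 4, Launch Q2 gives -8, Launch Q3 gives 12. Proposed Launch Q3 is best. ✓
Firm B (product quality strong), facing Launch late: Launch Q1 gives -5, Launch Q2 gives 6, Launch Q3 gives 7. Proposed Launch Q3 is best. ✓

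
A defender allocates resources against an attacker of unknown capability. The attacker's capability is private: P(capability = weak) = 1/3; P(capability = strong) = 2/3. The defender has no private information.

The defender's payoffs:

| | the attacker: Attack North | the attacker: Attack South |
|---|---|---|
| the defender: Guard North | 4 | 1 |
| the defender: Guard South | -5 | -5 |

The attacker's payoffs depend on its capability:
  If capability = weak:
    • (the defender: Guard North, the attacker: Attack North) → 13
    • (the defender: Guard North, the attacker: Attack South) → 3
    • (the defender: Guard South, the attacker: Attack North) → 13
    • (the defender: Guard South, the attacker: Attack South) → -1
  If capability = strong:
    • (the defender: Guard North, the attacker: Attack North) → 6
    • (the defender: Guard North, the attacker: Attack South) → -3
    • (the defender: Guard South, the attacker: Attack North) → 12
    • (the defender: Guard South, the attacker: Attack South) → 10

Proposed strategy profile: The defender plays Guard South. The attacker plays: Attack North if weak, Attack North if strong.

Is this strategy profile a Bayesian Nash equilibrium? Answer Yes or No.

No

The defender plays Guard South: E[Guard South] = 1/3·(-5) + 2/3·(-5) = -5; E[Guard North] = 4. Not best-responding. ✗
The attacker (capability weak), facing Guard South: Attack North gives 13, Attack South gives -1. Proposed Attack North is best. ✓
The attacker (capability strong), facing Guard South: Attack North gives 12, Attack South gives 10. Proposed Attack North is best. ✓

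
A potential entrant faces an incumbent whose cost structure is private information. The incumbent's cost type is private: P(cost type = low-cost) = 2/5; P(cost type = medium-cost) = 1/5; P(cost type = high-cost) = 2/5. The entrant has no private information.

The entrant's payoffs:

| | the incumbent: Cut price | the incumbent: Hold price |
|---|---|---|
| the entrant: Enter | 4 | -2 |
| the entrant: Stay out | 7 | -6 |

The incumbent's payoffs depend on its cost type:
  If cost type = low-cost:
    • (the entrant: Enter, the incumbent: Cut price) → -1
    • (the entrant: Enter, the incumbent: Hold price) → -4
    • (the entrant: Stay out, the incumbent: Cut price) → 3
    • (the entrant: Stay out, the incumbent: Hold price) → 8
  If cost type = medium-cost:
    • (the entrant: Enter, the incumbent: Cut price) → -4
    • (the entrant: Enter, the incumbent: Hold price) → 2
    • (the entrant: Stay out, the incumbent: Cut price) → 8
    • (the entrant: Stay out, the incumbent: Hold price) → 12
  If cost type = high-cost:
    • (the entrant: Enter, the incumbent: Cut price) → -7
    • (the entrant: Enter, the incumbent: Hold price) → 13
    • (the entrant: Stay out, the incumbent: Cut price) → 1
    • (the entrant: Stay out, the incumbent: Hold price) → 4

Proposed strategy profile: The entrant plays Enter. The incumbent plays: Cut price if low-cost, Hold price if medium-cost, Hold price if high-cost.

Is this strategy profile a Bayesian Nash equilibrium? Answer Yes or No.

A profile is a BNE iff every type of every player is best-responding given beliefs about the other side.
The entrant plays Enter: E[Enter] = 2/5·(4) + 1/5·(-2) + 2/5·(-2) = 2/5; E[Stay out] = -4/5. Best-responding. ✓
The incumbent (cost type low-cost), facing Enter: Cut price gives -1, Hold price gives -4. Proposed Cut price is best. ✓
The incumbent (cost type medium-cost), facing Enter: Cut price gives -4, Hold price gives 2. Proposed Hold price is best. ✓
The incumbent (cost type high-cost), facing Enter: Cut price gives -7, Hold price gives 13. Proposed Hold price is best. ✓

Yes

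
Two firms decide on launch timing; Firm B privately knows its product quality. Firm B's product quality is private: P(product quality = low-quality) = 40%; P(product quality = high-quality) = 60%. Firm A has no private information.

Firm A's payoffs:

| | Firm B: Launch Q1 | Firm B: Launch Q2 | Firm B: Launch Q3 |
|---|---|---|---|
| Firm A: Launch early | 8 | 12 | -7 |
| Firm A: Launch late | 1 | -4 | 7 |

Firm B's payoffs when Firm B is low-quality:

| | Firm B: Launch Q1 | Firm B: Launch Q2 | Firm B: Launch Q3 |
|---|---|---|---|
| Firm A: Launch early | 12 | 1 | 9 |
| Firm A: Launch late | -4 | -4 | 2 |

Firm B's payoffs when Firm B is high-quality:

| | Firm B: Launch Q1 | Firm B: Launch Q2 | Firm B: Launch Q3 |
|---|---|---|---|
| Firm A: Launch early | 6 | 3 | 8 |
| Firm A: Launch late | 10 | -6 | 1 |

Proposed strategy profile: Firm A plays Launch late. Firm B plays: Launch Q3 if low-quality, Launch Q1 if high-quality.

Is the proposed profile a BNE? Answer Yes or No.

Firm A plays Launch late: E[Launch late] = 0.4·(7) + 0.6·(1) = 3.4; E[Launch early] = 2. Best-responding. ✓
Firm B (product quality low-quality), facing Launch late: Launch Q1 gives -4, Launch Q2 gives -4, Launch Q3 gives 2. Proposed Launch Q3 is best. ✓
Firm B (product quality high-quality), facing Launch late: Launch Q1 gives 10, Launch Q2 gives -6, Launch Q3 gives 1. Proposed Launch Q1 is best. ✓

Yes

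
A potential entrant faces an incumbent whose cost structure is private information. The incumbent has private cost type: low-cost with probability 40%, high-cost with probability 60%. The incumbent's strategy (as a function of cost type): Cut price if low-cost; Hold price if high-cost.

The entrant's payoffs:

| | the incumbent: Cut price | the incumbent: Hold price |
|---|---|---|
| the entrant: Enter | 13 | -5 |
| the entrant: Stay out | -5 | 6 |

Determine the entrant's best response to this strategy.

E[Enter] = 0.4·(13) + 0.6·(-5) = 2.2
E[Stay out] = 0.4·(-5) + 0.6·(6) = 1.6
Best response: Enter (2.2 is the largest).

Enter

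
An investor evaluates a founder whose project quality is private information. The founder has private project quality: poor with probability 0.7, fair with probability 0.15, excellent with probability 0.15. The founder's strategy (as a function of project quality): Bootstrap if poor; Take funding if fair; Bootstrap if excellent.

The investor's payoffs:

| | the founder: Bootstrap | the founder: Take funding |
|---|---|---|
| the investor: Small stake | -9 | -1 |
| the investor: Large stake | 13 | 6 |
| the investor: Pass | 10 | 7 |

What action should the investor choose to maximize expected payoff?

E[Small stake] = 0.7·(-9) + 0.15·(-1) + 0.15·(-9) = -7.8
E[Large stake] = 0.7·(13) + 0.15·(6) + 0.15·(13) = 11.95
E[Pass] = 0.7·(10) + 0.15·(7) + 0.15·(10) = 9.55
Best response: Large stake (11.95 is the largest).

Large stake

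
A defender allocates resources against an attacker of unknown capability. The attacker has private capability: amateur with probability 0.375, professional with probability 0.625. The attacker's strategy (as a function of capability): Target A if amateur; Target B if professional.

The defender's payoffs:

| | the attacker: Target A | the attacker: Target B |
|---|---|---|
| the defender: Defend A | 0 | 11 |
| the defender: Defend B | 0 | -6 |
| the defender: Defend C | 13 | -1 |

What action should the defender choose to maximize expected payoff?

E[Defend A] = 0.375·(0) + 0.625·(11) = 6.875
E[Defend B] = 0.375·(0) + 0.625·(-6) = -3.75
E[Defend C] = 0.375·(13) + 0.625·(-1) = 4.25
Best response: Defend A (6.875 is the largest).

Defend A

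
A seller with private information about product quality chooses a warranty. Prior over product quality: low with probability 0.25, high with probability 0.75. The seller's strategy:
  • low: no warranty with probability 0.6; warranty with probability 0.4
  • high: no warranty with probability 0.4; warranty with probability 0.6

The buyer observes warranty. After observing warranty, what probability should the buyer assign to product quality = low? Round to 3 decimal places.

0.182

P(warranty) = 0.25·0.4 + 0.75·0.6 = 0.55
P(low | warranty) = (0.25·0.4) / 0.55 = 0.1 / 0.55 = 0.181818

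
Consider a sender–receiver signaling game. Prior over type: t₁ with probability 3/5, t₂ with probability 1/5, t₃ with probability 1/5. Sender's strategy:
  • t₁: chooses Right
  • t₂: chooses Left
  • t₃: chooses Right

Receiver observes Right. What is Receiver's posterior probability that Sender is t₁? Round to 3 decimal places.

0.750

P(Right) = (3/5)·1 + (1/5)·0 + (1/5)·1 = 4/5
P(t₁ | Right) = ((3/5)·1) / (4/5) = (3/5) / (4/5) = 3/4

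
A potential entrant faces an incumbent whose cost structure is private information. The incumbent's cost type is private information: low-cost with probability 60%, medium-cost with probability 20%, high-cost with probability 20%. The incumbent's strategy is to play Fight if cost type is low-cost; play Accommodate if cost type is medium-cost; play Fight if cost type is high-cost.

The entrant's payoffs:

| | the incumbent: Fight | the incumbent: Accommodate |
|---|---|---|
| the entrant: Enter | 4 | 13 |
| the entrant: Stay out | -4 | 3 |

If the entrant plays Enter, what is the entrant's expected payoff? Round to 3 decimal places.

5.800

Take the expectation over the incumbent's cost type, weighting each type's action by its prior probability.
E[Enter] = 0.6·4 + 0.2·13 + 0.2·4 = 2.4 + 2.6 + 0.8 = 5.8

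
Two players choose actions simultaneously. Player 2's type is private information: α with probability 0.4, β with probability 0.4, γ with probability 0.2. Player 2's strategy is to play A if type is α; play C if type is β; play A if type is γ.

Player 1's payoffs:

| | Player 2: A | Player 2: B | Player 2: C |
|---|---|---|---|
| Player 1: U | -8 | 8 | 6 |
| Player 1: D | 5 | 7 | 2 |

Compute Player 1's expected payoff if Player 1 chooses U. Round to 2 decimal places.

Take the expectation over Player 2's type, weighting each type's action by its prior probability.
E[U] = 0.4·(-8) + 0.4·6 + 0.2·(-8) = (-3.2) + 2.4 + (-1.6) = -2.4

-2.40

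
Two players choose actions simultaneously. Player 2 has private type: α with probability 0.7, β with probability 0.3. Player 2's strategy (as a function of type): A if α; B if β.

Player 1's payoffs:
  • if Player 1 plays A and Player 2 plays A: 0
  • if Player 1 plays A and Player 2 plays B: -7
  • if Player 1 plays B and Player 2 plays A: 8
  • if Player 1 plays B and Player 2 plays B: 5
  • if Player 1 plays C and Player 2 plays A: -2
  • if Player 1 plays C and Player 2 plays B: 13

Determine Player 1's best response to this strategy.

E[A] = 0.7·(0) + 0.3·(-7) = -2.1
E[B] = 0.7·(8) + 0.3·(5) = 7.1
E[C] = 0.7·(-2) + 0.3·(13) = 2.5
Best response: B (7.1 is the largest).

B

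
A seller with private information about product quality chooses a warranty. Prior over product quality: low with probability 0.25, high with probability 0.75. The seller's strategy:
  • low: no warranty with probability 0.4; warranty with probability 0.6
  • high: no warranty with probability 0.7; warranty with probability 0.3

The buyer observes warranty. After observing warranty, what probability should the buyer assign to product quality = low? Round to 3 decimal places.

P(warranty) = 0.25·0.6 + 0.75·0.3 = 0.375
P(low | warranty) = (0.25·0.6) / 0.375 = 0.15 / 0.375 = 0.4

0.400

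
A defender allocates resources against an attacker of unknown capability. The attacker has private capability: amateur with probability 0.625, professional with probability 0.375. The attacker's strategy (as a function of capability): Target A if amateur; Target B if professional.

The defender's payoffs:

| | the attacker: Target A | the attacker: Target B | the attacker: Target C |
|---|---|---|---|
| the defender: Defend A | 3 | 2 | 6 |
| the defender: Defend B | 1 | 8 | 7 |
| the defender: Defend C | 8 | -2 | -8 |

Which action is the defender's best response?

E[Defend A] = 0.625·(3) + 0.375·(2) = 2.625
E[Defend B] = 0.625·(1) + 0.375·(8) = 3.625
E[Defend C] = 0.625·(8) + 0.375·(-2) = 4.25
Best response: Defend C (4.25 is the largest).

Defend C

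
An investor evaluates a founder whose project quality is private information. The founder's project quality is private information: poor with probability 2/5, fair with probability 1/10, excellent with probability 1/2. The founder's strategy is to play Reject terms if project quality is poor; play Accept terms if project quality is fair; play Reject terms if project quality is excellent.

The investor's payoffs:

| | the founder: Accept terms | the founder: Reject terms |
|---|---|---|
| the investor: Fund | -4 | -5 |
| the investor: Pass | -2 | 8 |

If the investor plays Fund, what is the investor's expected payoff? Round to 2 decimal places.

E[Fund] = 2/5·(-5) + 1/10·(-4) + 1/2·(-5) = (-2) + (-2/5) + (-5/2) = -49/10

-4.90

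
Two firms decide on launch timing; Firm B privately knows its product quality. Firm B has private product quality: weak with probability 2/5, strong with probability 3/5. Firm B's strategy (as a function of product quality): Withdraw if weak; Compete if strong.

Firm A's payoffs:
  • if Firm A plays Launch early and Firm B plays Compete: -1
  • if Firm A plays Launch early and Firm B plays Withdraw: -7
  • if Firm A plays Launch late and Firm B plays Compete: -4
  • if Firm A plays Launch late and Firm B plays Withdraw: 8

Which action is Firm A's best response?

Launch late

Compute Firm A's expected payoff for each action, taking the expectation over Firm B's type.
E[Launch early] = 2/5·(-7) + 3/5·(-1) = -17/5
E[Launch late] = 2/5·(8) + 3/5·(-4) = 4/5
Best response: Launch late (4/5 is the largest).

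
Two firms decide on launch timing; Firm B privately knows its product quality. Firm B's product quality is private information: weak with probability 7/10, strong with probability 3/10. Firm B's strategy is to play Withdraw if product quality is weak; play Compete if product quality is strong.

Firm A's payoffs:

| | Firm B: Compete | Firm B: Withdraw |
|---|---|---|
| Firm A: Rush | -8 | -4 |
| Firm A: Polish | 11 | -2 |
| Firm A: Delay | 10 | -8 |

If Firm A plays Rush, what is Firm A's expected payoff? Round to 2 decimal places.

-5.20

Take the expectation over Firm B's product quality, weighting each type's action by its prior probability.
E[Rush] = 7/10·(-4) + 3/10·(-8) = (-14/5) + (-12/5) = -26/5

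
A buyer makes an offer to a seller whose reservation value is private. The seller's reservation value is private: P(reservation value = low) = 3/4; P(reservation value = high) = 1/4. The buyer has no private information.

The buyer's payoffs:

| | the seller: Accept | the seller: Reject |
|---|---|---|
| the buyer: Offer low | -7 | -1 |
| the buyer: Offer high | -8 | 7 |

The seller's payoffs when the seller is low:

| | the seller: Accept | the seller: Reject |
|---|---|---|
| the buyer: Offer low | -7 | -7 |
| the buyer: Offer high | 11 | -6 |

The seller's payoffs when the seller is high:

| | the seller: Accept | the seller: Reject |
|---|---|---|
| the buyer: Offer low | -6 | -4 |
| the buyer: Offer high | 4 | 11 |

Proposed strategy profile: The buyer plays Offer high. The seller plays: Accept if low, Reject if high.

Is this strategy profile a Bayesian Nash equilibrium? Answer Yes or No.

A profile is a BNE iff every type of every player is best-responding given beliefs about the other side.
The buyer plays Offer high: E[Offer high] = 3/4·(-8) + 1/4·(7) = -17/4; E[Offer low] = -11/2. Best-responding. ✓
The seller (reservation value low), facing Offer high: Accept gives 11, Reject gives -6. Proposed Accept is best. ✓
The seller (reservation value high), facing Offer high: Accept gives 4, Reject gives 11. Proposed Reject is best. ✓

Yes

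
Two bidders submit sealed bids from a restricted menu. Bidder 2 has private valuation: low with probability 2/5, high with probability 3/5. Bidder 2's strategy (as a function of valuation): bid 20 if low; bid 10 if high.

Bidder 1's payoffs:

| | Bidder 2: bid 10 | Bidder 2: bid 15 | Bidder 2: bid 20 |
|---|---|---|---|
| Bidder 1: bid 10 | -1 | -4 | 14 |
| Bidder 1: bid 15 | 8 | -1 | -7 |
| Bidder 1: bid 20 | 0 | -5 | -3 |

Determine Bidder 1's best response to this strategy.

E[bid 10] = 2/5·(14) + 3/5·(-1) = 5
E[bid 15] = 2/5·(-7) + 3/5·(8) = 2
E[bid 20] = 2/5·(-3) + 3/5·(0) = -6/5
Best response: bid 10 (5 is the largest).

bid 10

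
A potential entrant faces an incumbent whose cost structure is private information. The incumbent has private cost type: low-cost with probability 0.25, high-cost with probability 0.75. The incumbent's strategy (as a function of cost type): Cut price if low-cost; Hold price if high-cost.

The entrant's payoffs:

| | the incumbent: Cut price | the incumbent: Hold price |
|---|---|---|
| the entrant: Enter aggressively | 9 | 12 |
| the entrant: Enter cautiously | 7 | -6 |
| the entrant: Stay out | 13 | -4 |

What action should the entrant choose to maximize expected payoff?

E[Enter aggressively] = 0.25·(9) + 0.75·(12) = 11.25
E[Enter cautiously] = 0.25·(7) + 0.75·(-6) = -2.75
E[Stay out] = 0.25·(13) + 0.75·(-4) = 0.25
Best response: Enter aggressively (11.25 is the largest).

Enter aggressively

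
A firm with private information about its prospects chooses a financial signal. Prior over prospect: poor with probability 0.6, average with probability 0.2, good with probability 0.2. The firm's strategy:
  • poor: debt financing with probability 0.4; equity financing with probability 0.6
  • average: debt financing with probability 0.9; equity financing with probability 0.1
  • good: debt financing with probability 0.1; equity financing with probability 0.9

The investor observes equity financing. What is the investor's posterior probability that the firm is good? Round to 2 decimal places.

0.32

Apply Bayes' rule using the sender's strategy as the likelihood.
P(equity financing) = 0.6·0.6 + 0.2·0.1 + 0.2·0.9 = 0.56
P(good | equity financing) = (0.2·0.9) / 0.56 = 0.18 / 0.56 = 0.321429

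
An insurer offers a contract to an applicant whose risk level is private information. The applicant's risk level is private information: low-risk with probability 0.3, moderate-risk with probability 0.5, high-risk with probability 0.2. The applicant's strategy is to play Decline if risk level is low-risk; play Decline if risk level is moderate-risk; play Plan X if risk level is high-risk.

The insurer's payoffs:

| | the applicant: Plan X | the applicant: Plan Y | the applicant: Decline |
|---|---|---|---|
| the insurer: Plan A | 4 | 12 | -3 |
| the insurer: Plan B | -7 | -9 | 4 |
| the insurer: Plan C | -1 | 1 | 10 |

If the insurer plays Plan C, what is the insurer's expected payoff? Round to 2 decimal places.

Take the expectation over the applicant's risk level, weighting each type's action by its prior probability.
E[Plan C] = 0.3·10 + 0.5·10 + 0.2·(-1) = 3 + 5 + (-0.2) = 7.8

7.80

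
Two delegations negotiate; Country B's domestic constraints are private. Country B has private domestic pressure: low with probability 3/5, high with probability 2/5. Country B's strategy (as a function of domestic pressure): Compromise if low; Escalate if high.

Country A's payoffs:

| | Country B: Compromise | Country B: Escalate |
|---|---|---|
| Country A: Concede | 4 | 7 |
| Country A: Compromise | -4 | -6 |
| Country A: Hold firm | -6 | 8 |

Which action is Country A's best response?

E[Concede] = 3/5·(4) + 2/5·(7) = 26/5
E[Compromise] = 3/5·(-4) + 2/5·(-6) = -24/5
E[Hold firm] = 3/5·(-6) + 2/5·(8) = -2/5
Best response: Concede (26/5 is the largest).

Concede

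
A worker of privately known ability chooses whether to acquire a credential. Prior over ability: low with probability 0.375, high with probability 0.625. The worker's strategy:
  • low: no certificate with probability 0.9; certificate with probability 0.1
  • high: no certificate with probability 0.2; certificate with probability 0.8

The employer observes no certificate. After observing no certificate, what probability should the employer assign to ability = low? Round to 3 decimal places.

Apply Bayes' rule using the sender's strategy as the likelihood.
P(no certificate) = 0.375·0.9 + 0.625·0.2 = 0.4625
P(low | no certificate) = (0.375·0.9) / 0.4625 = 0.3375 / 0.4625 = 0.72973

0.730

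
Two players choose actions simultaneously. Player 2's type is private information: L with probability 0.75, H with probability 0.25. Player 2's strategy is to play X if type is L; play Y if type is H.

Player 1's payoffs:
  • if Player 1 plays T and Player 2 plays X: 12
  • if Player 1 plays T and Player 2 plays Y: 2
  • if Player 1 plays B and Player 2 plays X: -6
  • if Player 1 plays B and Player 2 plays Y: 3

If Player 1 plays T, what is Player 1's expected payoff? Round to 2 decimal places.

E[T] = 0.75·12 + 0.25·2 = 9 + 0.5 = 9.5

9.50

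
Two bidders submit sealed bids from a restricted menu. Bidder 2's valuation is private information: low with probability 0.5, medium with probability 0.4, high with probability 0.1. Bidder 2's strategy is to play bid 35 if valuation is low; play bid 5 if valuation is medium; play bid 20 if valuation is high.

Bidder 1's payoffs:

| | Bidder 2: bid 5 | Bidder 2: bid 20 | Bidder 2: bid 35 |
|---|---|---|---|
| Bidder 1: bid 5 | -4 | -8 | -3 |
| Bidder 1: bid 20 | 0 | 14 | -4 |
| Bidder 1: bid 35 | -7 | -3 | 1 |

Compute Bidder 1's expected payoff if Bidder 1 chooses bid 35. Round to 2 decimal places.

-2.60

Take the expectation over Bidder 2's valuation, weighting each type's action by its prior probability.
E[bid 35] = 0.5·1 + 0.4·(-7) + 0.1·(-3) = 0.5 + (-2.8) + (-0.3) = -2.6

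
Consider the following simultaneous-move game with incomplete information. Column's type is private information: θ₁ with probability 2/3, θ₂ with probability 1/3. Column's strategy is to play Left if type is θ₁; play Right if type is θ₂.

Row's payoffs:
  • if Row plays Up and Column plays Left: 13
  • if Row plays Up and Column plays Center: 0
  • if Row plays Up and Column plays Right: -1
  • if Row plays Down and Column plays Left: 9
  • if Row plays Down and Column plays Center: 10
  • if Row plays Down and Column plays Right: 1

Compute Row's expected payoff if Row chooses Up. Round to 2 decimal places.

8.33

Take the expectation over Column's type, weighting each type's action by its prior probability.
E[Up] = 2/3·13 + 1/3·(-1) = 26/3 + (-1/3) = 25/3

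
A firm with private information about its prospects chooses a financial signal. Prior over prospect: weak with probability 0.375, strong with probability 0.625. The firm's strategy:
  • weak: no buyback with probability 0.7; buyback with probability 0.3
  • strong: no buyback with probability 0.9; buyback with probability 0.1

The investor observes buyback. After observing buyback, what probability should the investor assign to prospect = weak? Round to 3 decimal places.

0.643

Apply Bayes' rule using the sender's strategy as the likelihood.
P(buyback) = 0.375·0.3 + 0.625·0.1 = 0.175
P(weak | buyback) = (0.375·0.3) / 0.175 = 0.1125 / 0.175 = 0.642857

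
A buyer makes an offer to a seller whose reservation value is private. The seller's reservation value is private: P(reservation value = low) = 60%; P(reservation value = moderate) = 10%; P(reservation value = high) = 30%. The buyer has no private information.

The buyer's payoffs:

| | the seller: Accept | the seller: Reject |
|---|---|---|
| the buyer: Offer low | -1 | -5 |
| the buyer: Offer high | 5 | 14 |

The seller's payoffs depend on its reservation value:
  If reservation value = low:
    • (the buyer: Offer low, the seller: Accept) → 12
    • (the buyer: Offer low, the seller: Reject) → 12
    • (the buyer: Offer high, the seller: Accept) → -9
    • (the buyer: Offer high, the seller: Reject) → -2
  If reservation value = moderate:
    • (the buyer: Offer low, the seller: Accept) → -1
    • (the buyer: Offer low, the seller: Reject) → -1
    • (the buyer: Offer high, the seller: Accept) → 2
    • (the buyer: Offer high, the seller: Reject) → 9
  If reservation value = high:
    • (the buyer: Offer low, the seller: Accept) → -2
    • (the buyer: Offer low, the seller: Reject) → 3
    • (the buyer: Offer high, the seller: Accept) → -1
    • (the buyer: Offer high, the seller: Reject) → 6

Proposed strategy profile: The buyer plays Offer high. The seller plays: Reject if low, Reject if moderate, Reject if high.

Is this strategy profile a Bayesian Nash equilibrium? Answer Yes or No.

The buyer plays Offer high: E[Offer high] = 0.6·(14) + 0.1·(14) + 0.3·(14) = 14; E[Offer low] = -5. Best-responding. ✓
The seller (reservation value low), facing Offer high: Accept gives -9, Reject gives -2. Proposed Reject is best. ✓
The seller (reservation value moderate), facing Offer high: Accept gives 2, Reject gives 9. Proposed Reject is best. ✓
The seller (reservation value high), facing Offer high: Accept gives -1, Reject gives 6. Proposed Reject is best. ✓

Yes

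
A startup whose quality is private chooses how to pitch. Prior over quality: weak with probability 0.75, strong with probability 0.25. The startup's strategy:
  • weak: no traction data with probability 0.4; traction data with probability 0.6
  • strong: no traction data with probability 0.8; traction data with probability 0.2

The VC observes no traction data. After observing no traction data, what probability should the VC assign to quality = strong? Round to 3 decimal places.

P(no traction data) = 0.75·0.4 + 0.25·0.8 = 0.5
P(strong | no traction data) = (0.25·0.8) / 0.5 = 0.2 / 0.5 = 0.4

0.400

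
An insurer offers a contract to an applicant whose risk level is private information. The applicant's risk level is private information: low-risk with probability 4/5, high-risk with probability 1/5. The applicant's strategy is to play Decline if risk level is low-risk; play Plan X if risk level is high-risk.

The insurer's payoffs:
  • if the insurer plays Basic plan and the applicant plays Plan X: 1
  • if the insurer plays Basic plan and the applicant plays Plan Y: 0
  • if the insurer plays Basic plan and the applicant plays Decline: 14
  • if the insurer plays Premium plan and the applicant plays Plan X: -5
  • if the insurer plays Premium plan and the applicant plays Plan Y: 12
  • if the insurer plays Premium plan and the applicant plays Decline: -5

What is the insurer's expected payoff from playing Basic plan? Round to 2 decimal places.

11.40

Take the expectation over the applicant's risk level, weighting each type's action by its prior probability.
E[Basic plan] = 4/5·14 + 1/5·1 = 56/5 + 1/5 = 57/5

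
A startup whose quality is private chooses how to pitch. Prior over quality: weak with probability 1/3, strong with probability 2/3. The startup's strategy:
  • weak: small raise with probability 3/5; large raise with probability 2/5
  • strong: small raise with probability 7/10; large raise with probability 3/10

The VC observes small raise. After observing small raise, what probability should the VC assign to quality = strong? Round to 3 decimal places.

P(small raise) = (1/3)·(3/5) + (2/3)·(7/10) = 2/3
P(strong | small raise) = ((2/3)·(7/10)) / (2/3) = (7/15) / (2/3) = 7/10

0.700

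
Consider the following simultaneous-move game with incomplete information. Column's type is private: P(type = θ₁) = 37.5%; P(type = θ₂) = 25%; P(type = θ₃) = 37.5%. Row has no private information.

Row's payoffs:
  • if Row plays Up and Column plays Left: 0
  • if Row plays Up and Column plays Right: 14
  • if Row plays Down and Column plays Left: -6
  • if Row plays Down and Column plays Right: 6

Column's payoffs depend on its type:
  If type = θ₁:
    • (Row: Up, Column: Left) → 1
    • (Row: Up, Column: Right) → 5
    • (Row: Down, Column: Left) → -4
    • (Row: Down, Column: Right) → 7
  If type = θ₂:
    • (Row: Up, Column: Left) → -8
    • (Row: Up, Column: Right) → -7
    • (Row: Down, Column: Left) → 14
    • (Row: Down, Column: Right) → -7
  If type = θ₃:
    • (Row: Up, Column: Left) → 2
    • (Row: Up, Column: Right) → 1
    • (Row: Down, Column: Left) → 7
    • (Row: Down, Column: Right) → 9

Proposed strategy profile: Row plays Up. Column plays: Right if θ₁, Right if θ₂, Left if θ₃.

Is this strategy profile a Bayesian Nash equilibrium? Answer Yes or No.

Row plays Up: E[Up] = 0.375·(14) + 0.25·(14) + 0.375·(0) = 8.75; E[Down] = 1.5. Best-responding. ✓
Column (type θ₁), facing Up: Left gives 1, Right gives 5. Proposed Right is best. ✓
Column (type θ₂), facing Up: Left gives -8, Right gives -7. Proposed Right is best. ✓
Column (type θ₃), facing Up: Left gives 2, Right gives 1. Proposed Left is best. ✓

Yes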